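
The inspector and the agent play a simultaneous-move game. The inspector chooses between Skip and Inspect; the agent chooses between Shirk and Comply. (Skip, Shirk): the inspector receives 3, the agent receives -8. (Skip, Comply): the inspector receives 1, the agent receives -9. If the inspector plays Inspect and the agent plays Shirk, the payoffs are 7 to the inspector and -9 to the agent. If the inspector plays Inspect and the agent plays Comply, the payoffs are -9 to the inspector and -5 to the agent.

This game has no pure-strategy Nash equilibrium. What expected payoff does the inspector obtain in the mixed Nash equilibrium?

17/7

The inspector's indifference between Skip and Inspect determines the agent's mixing probability q:
  the inspector's payoff from Skip: q·3 + (1−q)·1 = 2q + 1
  the inspector's payoff from Inspect: q·7 + (1−q)·(-9) = 16q - 9
  2q + 1 = 16q - 9  ⇒  -14q = -10  ⇒  q = 5/7.
At equilibrium the inspector is indifferent across rows, so the inspector's payoff equals the payoff from Skip: (5/7)·3 + (2/7)·1 = 17/7.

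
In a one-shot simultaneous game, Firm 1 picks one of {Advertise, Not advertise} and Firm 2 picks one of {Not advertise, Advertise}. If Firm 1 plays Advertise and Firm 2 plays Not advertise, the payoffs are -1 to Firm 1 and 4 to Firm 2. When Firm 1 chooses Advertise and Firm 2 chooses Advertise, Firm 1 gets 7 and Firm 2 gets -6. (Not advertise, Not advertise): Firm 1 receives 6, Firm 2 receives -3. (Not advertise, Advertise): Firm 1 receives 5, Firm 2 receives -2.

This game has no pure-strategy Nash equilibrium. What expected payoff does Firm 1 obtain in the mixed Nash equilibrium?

47/9

Set Firm 1's expected payoff from Advertise equal to that from Not advertise:
  Firm 1's payoff to Advertise: q·(-1) + (1−q)·7 = -8q + 7
  Firm 1's payoff to Not advertise: q·6 + (1−q)·5 = q + 5
  -8q + 7 = q + 5  ⇒  -9q = -2  ⇒  q = 2/9.
At equilibrium Firm 1 is indifferent across rows, so Firm 1's payoff equals the payoff from Advertise: (2/9)·(-1) + (7/9)·7 = 47/9.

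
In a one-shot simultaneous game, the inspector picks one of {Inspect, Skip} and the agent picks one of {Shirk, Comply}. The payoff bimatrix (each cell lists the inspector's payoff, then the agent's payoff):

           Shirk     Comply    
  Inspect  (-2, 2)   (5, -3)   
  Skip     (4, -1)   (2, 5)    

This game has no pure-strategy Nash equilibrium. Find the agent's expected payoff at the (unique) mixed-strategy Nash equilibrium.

Set the agent's expected payoff from Shirk equal to that from Comply:
  the agent's expected payoff from Shirk: p·2 + (1−p)·(-1) = 3p - 1
  the agent's expected payoff from Comply: p·(-3) + (1−p)·5 = -8p + 5
  3p - 1 = -8p + 5  ⇒  11p = 6  ⇒  p = 6/11.
At equilibrium the agent is indifferent across columns, so the agent's payoff equals the payoff from Shirk: (6/11)·2 + (5/11)·(-1) = 7/11.

7/11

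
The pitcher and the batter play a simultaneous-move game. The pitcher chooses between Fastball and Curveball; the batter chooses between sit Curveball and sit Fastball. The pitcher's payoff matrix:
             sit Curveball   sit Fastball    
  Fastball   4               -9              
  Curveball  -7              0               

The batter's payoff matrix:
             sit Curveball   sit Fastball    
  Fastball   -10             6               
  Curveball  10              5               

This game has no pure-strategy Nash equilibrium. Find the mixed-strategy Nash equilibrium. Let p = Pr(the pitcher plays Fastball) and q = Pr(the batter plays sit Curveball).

p = 5/21, q = 9/20

Set the batter's expected payoff from sit Curveball equal to that from sit Fastball:
  the batter's expected payoff from sit Curveball: p·(-10) + (1−p)·10 = -20p + 10
  the batter's expected payoff from sit Fastball: p·6 + (1−p)·5 = p + 5
  -20p + 10 = p + 5  ⇒  -21p = -5  ⇒  p = 5/21.
The batter's mix must leave the pitcher indifferent between Fastball and Curveball.
  the pitcher's expected payoff from Fastball: q·4 + (1−q)·(-9) = 13q - 9
  the pitcher's expected payoff from Curveball: q·(-7) + (1−q)·0 = -7q
  13q - 9 = -7q  ⇒  20q = 9  ⇒  q = 9/20.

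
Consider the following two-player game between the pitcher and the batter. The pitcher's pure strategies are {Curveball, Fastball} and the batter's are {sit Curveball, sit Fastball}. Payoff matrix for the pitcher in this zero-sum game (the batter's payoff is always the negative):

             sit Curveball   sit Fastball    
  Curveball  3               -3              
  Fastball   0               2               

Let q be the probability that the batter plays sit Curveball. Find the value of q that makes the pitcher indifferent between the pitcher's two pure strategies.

q = 5/8

In a mixed equilibrium the pitcher is indifferent between Curveball and Fastball; this condition fixes q.
  the pitcher's expected payoff from Curveball: q·3 + (1−q)·(-3) = 6q - 3
  the pitcher's expected payoff from Fastball: q·0 + (1−q)·2 = -2q + 2
  6q - 3 = -2q + 2  ⇒  8q = 5  ⇒  q = 5/8.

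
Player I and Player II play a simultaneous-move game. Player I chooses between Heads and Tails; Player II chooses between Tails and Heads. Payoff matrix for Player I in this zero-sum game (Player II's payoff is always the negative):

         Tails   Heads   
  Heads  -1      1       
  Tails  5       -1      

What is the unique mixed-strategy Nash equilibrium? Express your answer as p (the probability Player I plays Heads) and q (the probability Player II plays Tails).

p = 3/4, q = 1/4

Set Player II's expected payoff from Tails equal to that from Heads:
  Player II's expected payoff from Tails: p·1 + (1−p)·(-5) = 6p - 5
  Player II's expected payoff from Heads: p·(-1) + (1−p)·1 = -2p + 1
  6p - 5 = -2p + 1  ⇒  8p = 6  ⇒  p = 3/4.
For Player I to be willing to mix, Player I must be indifferent between Heads and Tails, which pins down Player II's mix.
  Player I's expected payoff from Heads: q·(-1) + (1−q)·1 = -2q + 1
  Player I's expected payoff from Tails: q·5 + (1−q)·(-1) = 6q - 1
  -2q + 1 = 6q - 1  ⇒  -8q = -2  ⇒  q = 1/4.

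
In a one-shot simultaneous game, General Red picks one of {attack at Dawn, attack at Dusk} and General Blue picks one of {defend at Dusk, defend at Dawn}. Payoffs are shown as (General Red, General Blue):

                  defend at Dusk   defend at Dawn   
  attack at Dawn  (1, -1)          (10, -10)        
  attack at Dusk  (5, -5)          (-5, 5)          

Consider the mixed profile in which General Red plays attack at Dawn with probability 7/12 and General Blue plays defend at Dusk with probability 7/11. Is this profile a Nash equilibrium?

Given General Red's mix p = 7/12, General Blue's payoff from defend at Dusk is -8/3 but from defend at Dawn is -15/4. General Blue strictly prefers defend at Dusk, so General Blue would not mix.
So the proposed profile is not a Nash equilibrium.

No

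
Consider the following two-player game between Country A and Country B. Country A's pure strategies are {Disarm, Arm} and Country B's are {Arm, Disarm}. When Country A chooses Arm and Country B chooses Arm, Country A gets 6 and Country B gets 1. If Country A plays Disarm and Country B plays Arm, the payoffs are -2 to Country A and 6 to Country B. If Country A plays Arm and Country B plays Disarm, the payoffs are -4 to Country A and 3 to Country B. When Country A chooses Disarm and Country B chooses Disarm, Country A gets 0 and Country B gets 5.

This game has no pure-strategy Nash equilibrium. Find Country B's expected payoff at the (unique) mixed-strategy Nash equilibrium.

13/3

Country B's indifference between Arm and Disarm determines Country A's mixing probability p:
  Country B's payoff from Arm: p·6 + (1−p)·1 = 5p + 1
  Country B's payoff from Disarm: p·5 + (1−p)·3 = 2p + 3
  5p + 1 = 2p + 3  ⇒  3p = 2  ⇒  p = 2/3.
At equilibrium Country B is indifferent across columns, so Country B's payoff equals the payoff from Arm: (2/3)·6 + (1/3)·1 = 13/3.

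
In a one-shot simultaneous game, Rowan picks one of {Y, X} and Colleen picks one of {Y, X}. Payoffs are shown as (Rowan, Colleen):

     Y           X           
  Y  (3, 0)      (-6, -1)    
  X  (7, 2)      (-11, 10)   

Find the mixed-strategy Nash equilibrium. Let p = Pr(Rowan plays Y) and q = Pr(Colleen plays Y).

Colleen's indifference between Y and X determines Rowan's mixing probability p:
  Colleen's payoff to Y: p·0 + (1−p)·2 = -2p + 2
  Colleen's payoff to X: p·(-1) + (1−p)·10 = -11p + 10
  -2p + 2 = -11p + 10  ⇒  9p = 8  ⇒  p = 8/9.
Colleen's mix must leave Rowan indifferent between Y and X.
  Rowan's payoff from Y: q·3 + (1−q)·(-6) = 9q - 6
  Rowan's payoff from X: q·7 + (1−q)·(-11) = 18q - 11
  9q - 6 = 18q - 11  ⇒  -9q = -5  ⇒  q = 5/9.

p = 8/9, q = 5/9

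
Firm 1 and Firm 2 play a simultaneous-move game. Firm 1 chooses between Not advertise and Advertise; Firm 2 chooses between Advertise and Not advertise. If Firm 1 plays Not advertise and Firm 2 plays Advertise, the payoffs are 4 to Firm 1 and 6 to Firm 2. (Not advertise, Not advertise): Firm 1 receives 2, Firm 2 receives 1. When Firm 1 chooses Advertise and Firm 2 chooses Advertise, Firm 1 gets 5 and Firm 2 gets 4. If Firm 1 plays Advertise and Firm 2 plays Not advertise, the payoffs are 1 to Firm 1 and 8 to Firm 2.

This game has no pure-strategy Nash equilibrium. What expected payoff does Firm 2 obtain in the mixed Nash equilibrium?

Firm 2's indifference between Advertise and Not advertise determines Firm 1's mixing probability p:
  Firm 2's payoff from Advertise: p·6 + (1−p)·4 = 2p + 4
  Firm 2's payoff from Not advertise: p·1 + (1−p)·8 = -7p + 8
  2p + 4 = -7p + 8  ⇒  9p = 4  ⇒  p = 4/9.
At equilibrium Firm 2 is indifferent across columns, so Firm 2's payoff equals the payoff from Advertise: (4/9)·6 + (5/9)·4 = 44/9.

44/9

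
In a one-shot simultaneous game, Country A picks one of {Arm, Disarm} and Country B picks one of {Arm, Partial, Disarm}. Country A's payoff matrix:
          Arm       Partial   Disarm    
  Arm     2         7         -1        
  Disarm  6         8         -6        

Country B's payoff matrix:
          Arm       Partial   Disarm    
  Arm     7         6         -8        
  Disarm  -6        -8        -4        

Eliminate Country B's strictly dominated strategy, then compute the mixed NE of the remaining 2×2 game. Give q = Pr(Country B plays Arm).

q = 5/9

Country B's strategy Partial is strictly dominated by Arm: 7 > 6 and -6 > -8. Eliminate Partial.
In a mixed equilibrium Country A is indifferent between Arm and Disarm; this condition fixes q.
  Country A's payoff to Arm: q·2 + (1−q)·(-1) = 3q - 1
  Country A's payoff to Disarm: q·6 + (1−q)·(-6) = 12q - 6
  3q - 1 = 12q - 6  ⇒  -9q = -5  ⇒  q = 5/9.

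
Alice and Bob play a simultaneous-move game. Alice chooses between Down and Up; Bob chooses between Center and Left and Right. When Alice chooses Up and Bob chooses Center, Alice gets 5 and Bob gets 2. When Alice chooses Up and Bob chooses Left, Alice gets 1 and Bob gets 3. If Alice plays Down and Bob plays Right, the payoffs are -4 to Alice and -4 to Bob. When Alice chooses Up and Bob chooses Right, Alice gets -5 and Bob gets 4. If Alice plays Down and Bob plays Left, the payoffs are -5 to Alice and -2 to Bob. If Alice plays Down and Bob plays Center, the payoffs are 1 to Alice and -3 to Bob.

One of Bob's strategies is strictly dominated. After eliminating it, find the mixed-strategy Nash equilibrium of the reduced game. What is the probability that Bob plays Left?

q = 1/7

Bob's strategy Center is strictly dominated by Left: -2 > -3 and 3 > 2. Eliminate Center.
Bob's mix must leave Alice indifferent between Down and Up.
  Alice's expected payoff from Down: q·(-5) + (1−q)·(-4) = -q - 4
  Alice's expected payoff from Up: q·1 + (1−q)·(-5) = 6q - 5
  -q - 4 = 6q - 5  ⇒  -7q = -1  ⇒  q = 1/7.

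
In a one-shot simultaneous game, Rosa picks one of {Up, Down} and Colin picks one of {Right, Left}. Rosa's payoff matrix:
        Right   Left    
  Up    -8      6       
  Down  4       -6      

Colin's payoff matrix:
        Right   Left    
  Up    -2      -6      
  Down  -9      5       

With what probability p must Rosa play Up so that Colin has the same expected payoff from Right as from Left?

p = 7/9

Rosa's mix must leave Colin indifferent between Right and Left.
  Colin's payoff from Right: p·(-2) + (1−p)·(-9) = 7p - 9
  Colin's payoff from Left: p·(-6) + (1−p)·5 = -11p + 5
  7p - 9 = -11p + 5  ⇒  18p = 14  ⇒  p = 7/9.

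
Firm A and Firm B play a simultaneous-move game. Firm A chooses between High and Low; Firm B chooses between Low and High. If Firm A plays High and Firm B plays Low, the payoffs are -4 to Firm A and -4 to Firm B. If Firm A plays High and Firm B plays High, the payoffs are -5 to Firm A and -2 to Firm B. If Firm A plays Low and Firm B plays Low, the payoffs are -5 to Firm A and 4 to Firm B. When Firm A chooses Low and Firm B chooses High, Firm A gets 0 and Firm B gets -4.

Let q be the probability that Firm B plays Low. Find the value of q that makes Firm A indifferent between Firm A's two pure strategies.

q = 5/6

Firm B's mix must leave Firm A indifferent between High and Low.
  Firm A's payoff to High: q·(-4) + (1−q)·(-5) = q - 5
  Firm A's payoff to Low: q·(-5) + (1−q)·0 = -5q
  q - 5 = -5q  ⇒  6q = 5  ⇒  q = 5/6.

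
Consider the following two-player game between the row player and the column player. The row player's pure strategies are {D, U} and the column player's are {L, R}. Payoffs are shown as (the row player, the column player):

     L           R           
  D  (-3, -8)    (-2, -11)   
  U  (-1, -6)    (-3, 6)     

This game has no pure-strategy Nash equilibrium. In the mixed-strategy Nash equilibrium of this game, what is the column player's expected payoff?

The column player's indifference between L and R determines the row player's mixing probability p:
  the column player's payoff to L: p·(-8) + (1−p)·(-6) = -2p - 6
  the column player's payoff to R: p·(-11) + (1−p)·6 = -17p + 6
  -2p - 6 = -17p + 6  ⇒  15p = 12  ⇒  p = 4/5.
At equilibrium the column player is indifferent across columns, so the column player's payoff equals the payoff from L: (4/5)·(-8) + (1/5)·(-6) = -38/5.

-38/5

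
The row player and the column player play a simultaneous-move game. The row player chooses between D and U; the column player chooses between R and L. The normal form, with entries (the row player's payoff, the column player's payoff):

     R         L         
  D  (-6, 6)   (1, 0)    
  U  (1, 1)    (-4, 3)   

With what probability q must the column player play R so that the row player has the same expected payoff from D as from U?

q = 5/12

Set the row player's expected payoff from D equal to that from U:
  the row player's payoff to D: q·(-6) + (1−q)·1 = -7q + 1
  the row player's payoff to U: q·1 + (1−q)·(-4) = 5q - 4
  -7q + 1 = 5q - 4  ⇒  -12q = -5  ⇒  q = 5/12.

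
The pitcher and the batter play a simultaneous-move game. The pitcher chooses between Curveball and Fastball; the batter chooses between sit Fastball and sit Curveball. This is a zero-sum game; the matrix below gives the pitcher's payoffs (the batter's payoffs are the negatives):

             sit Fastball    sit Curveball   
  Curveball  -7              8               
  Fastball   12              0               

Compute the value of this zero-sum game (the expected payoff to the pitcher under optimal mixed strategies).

The batter's mix must leave the pitcher indifferent between Curveball and Fastball.
  the pitcher's expected payoff from Curveball: q·(-7) + (1−q)·8 = -15q + 8
  the pitcher's expected payoff from Fastball: q·12 + (1−q)·0 = 12q
  -15q + 8 = 12q  ⇒  -27q = -8  ⇒  q = 8/27.
The value is the pitcher's expected payoff against this mix (using Curveball): (8/27)·(-7) + (19/27)·8 = 32/9.

v = 32/9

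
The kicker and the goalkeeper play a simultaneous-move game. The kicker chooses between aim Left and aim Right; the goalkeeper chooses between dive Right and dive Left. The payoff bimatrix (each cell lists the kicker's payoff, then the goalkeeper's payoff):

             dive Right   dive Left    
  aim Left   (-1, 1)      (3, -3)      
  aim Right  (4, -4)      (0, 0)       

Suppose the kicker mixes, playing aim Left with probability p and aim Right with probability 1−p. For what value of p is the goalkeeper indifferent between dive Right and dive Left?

p = 1/2

Set the goalkeeper's expected payoff from dive Right equal to that from dive Left:
  the goalkeeper's payoff from dive Right: p·1 + (1−p)·(-4) = 5p - 4
  the goalkeeper's payoff from dive Left: p·(-3) + (1−p)·0 = -3p
  5p - 4 = -3p  ⇒  8p = 4  ⇒  p = 1/2.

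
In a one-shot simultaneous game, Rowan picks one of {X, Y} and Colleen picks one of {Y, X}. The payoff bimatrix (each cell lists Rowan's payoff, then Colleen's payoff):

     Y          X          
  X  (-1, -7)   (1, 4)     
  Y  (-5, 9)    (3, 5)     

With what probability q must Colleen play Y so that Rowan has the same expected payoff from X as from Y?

q = 1/3

Rowan's indifference between X and Y determines Colleen's mixing probability q:
  Rowan's payoff to X: q·(-1) + (1−q)·1 = -2q + 1
  Rowan's payoff to Y: q·(-5) + (1−q)·3 = -8q + 3
  -2q + 1 = -8q + 3  ⇒  6q = 2  ⇒  q = 1/3.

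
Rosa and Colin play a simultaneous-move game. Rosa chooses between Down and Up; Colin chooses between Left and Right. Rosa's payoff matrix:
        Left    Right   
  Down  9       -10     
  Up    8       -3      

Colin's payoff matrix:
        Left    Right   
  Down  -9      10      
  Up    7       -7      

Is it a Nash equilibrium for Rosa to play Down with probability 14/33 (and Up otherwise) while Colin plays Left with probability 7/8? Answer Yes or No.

Yes

Check Colin's indifference given Rosa's mix p = 14/33:
  payoff from Left = 7/33; payoff from Right = 7/33 — equal.
Check Rosa's indifference given Colin's mix q = 7/8:
  payoff from Down = 53/8; payoff from Up = 53/8 — equal.
Both players are indifferent, so neither can profitably deviate.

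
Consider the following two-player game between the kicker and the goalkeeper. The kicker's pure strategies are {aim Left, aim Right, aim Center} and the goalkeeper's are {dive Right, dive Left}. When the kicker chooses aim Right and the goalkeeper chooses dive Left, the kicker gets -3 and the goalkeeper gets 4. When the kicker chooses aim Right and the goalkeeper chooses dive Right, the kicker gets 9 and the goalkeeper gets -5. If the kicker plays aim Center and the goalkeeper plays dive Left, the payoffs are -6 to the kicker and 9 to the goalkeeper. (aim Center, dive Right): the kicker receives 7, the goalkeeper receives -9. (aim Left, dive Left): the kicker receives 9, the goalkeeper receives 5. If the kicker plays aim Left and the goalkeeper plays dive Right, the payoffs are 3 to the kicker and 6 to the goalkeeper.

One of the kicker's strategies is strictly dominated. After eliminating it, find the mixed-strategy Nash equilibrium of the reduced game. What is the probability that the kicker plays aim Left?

The kicker's strategy aim Center is strictly dominated by aim Right: 9 > 7 and -3 > -6. Eliminate aim Center.
The goalkeeper's indifference between dive Right and dive Left determines the kicker's mixing probability p:
  the goalkeeper's payoff from dive Right: p·6 + (1−p)·(-5) = 11p - 5
  the goalkeeper's payoff from dive Left: p·5 + (1−p)·4 = p + 4
  11p - 5 = p + 4  ⇒  10p = 9  ⇒  p = 9/10.

p = 9/10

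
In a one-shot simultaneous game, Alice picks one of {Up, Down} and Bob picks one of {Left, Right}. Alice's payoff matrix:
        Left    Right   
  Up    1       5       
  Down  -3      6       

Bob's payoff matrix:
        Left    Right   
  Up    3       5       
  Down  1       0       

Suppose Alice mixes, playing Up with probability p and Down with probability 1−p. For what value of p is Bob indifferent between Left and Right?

For Bob to be willing to mix, Bob must be indifferent between Left and Right, which pins down Alice's mix.
  Bob's payoff to Left: p·3 + (1−p)·1 = 2p + 1
  Bob's payoff to Right: p·5 + (1−p)·0 = 5p
  2p + 1 = 5p  ⇒  -3p = -1  ⇒  p = 1/3.

p = 1/3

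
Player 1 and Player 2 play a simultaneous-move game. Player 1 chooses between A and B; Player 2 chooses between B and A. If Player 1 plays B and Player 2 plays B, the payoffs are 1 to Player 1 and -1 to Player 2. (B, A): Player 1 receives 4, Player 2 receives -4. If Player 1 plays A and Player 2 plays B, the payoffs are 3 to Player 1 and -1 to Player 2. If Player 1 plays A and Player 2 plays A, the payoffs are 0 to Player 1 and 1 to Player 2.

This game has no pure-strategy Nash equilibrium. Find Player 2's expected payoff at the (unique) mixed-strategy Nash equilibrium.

-1

Player 2's indifference between B and A determines Player 1's mixing probability p:
  Player 2's expected payoff from B: p·(-1) + (1−p)·(-1) = -1
  Player 2's expected payoff from A: p·1 + (1−p)·(-4) = 5p - 4
  -1 = 5p - 4  ⇒  -5p = -3  ⇒  p = 3/5.
At equilibrium Player 2 is indifferent across columns, so Player 2's payoff equals the payoff from B: (3/5)·(-1) + (2/5)·(-1) = -1.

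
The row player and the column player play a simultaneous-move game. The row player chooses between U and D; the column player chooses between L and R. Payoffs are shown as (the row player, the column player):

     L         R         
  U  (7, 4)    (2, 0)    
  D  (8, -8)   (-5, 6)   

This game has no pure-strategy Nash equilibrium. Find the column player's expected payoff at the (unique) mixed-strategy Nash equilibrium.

The column player's indifference between L and R determines the row player's mixing probability p:
  the column player's payoff from L: p·4 + (1−p)·(-8) = 12p - 8
  the column player's payoff from R: p·0 + (1−p)·6 = -6p + 6
  12p - 8 = -6p + 6  ⇒  18p = 14  ⇒  p = 7/9.
At equilibrium the column player is indifferent across columns, so the column player's payoff equals the payoff from L: (7/9)·4 + (2/9)·(-8) = 4/3.

4/3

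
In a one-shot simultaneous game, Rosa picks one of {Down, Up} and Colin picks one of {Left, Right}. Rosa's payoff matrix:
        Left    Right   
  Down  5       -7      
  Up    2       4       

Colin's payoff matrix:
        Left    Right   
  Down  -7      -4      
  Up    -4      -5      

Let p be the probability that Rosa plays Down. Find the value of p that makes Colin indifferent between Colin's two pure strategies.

p = 1/4

In a mixed equilibrium Colin is indifferent between Left and Right; this condition fixes p.
  Colin's expected payoff from Left: p·(-7) + (1−p)·(-4) = -3p - 4
  Colin's expected payoff from Right: p·(-4) + (1−p)·(-5) = p - 5
  -3p - 4 = p - 5  ⇒  -4p = -1  ⇒  p = 1/4.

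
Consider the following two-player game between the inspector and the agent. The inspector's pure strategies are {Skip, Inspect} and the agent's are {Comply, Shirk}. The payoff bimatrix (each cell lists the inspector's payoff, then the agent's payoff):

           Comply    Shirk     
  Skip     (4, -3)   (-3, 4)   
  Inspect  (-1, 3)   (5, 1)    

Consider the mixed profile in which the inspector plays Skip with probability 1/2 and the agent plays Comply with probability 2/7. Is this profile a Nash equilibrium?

Given the inspector's mix p = 1/2, the agent's payoff from Comply is 0 but from Shirk is 5/2. The agent strictly prefers Shirk, so the agent would not mix.
So the proposed profile is not a Nash equilibrium.

No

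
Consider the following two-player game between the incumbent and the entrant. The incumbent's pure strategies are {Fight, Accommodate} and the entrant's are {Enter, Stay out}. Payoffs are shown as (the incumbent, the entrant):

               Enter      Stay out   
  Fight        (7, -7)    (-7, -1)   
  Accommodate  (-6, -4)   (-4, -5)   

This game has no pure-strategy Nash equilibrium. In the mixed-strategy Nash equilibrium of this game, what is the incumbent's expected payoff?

The incumbent's indifference between Fight and Accommodate determines the entrant's mixing probability q:
  the incumbent's payoff to Fight: q·7 + (1−q)·(-7) = 14q - 7
  the incumbent's payoff to Accommodate: q·(-6) + (1−q)·(-4) = -2q - 4
  14q - 7 = -2q - 4  ⇒  16q = 3  ⇒  q = 3/16.
At equilibrium the incumbent is indifferent across rows, so the incumbent's payoff equals the payoff from Fight: (3/16)·7 + (13/16)·(-7) = -35/8.

-35/8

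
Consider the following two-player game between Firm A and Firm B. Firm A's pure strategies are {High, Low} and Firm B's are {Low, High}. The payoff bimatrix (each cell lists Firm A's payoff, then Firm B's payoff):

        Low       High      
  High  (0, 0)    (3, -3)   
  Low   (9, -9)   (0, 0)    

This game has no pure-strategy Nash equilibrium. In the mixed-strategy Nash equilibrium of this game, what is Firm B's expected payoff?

In a mixed equilibrium Firm B is indifferent between Low and High; this condition fixes p.
  Firm B's expected payoff from Low: p·0 + (1−p)·(-9) = 9p - 9
  Firm B's expected payoff from High: p·(-3) + (1−p)·0 = -3p
  9p - 9 = -3p  ⇒  12p = 9  ⇒  p = 3/4.
At equilibrium Firm B is indifferent across columns, so Firm B's payoff equals the payoff from Low: (3/4)·0 + (1/4)·(-9) = -9/4.

-9/4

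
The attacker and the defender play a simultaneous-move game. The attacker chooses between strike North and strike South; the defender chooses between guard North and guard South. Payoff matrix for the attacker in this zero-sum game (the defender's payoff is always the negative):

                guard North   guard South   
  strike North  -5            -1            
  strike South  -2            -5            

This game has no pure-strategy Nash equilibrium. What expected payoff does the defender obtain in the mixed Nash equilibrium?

Set the defender's expected payoff from guard North equal to that from guard South:
  the defender's payoff to guard North: p·5 + (1−p)·2 = 3p + 2
  the defender's payoff to guard South: p·1 + (1−p)·5 = -4p + 5
  3p + 2 = -4p + 5  ⇒  7p = 3  ⇒  p = 3/7.
At equilibrium the defender is indifferent across columns, so the defender's payoff equals the payoff from guard North: (3/7)·5 + (4/7)·2 = 23/7.

23/7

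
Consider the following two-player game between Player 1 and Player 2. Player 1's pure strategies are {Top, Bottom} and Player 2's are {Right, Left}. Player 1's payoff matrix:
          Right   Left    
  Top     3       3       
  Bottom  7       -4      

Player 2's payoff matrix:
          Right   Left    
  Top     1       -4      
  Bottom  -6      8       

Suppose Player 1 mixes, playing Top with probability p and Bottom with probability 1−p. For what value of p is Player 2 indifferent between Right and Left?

p = 14/19

For Player 2 to be willing to mix, Player 2 must be indifferent between Right and Left, which pins down Player 1's mix.
  Player 2's payoff from Right: p·1 + (1−p)·(-6) = 7p - 6
  Player 2's payoff from Left: p·(-4) + (1−p)·8 = -12p + 8
  7p - 6 = -12p + 8  ⇒  19p = 14  ⇒  p = 14/19.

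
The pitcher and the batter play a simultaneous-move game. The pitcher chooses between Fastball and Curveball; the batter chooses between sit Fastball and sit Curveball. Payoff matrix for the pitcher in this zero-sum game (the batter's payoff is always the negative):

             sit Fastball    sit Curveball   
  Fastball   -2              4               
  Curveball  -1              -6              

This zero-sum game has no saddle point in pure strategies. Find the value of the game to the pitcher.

v = -16/11

The batter's mix must leave the pitcher indifferent between Fastball and Curveball.
  the pitcher's expected payoff from Fastball: q·(-2) + (1−q)·4 = -6q + 4
  the pitcher's expected payoff from Curveball: q·(-1) + (1−q)·(-6) = 5q - 6
  -6q + 4 = 5q - 6  ⇒  -11q = -10  ⇒  q = 10/11.
The value is the pitcher's expected payoff against this mix (using Fastball): (10/11)·(-2) + (1/11)·4 = -16/11.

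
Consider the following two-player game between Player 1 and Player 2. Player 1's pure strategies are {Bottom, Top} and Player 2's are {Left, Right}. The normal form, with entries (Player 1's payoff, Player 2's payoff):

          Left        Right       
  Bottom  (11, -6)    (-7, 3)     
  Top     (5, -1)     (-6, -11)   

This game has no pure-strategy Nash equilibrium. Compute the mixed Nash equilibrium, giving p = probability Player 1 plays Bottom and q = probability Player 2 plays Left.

In a mixed equilibrium Player 2 is indifferent between Left and Right; this condition fixes p.
  Player 2's payoff from Left: p·(-6) + (1−p)·(-1) = -5p - 1
  Player 2's payoff from Right: p·3 + (1−p)·(-11) = 14p - 11
  -5p - 1 = 14p - 11  ⇒  -19p = -10  ⇒  p = 10/19.
Player 2's mix must leave Player 1 indifferent between Bottom and Top.
  Player 1's payoff to Bottom: q·11 + (1−q)·(-7) = 18q - 7
  Player 1's payoff to Top: q·5 + (1−q)·(-6) = 11q - 6
  18q - 7 = 11q - 6  ⇒  7q = 1  ⇒  q = 1/7.

p = 10/19, q = 1/7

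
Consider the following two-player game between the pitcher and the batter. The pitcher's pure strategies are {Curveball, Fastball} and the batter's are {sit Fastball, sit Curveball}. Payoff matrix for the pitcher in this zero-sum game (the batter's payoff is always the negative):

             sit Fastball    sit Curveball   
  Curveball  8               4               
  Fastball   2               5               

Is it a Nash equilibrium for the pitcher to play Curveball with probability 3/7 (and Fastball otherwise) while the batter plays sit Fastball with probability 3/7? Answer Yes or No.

Given the batter's mix q = 3/7, the pitcher's payoff from Curveball is 40/7 but from Fastball is 26/7. The pitcher strictly prefers Curveball, so the pitcher would not mix.
So the proposed profile is not a Nash equilibrium.

No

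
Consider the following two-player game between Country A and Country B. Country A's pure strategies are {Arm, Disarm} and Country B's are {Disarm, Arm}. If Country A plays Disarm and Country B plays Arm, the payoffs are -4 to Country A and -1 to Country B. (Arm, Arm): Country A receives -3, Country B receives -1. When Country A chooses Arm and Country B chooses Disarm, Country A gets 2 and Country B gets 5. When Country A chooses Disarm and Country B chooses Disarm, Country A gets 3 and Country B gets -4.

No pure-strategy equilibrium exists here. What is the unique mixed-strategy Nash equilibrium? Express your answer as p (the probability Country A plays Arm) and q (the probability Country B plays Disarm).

p = 1/3, q = 1/2

For Country B to be willing to mix, Country B must be indifferent between Disarm and Arm, which pins down Country A's mix.
  Country B's expected payoff from Disarm: p·5 + (1−p)·(-4) = 9p - 4
  Country B's expected payoff from Arm: p·(-1) + (1−p)·(-1) = -1
  9p - 4 = -1  ⇒  9p = 3  ⇒  p = 1/3.
For Country A to be willing to mix, Country A must be indifferent between Arm and Disarm, which pins down Country B's mix.
  Country A's expected payoff from Arm: q·2 + (1−q)·(-3) = 5q - 3
  Country A's expected payoff from Disarm: q·3 + (1−q)·(-4) = 7q - 4
  5q - 3 = 7q - 4  ⇒  -2q = -1  ⇒  q = 1/2.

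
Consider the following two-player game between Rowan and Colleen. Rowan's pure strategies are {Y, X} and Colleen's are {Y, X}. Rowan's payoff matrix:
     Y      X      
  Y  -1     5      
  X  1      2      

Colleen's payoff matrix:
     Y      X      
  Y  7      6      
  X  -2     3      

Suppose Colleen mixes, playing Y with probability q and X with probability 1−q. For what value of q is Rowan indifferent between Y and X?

For Rowan to be willing to mix, Rowan must be indifferent between Y and X, which pins down Colleen's mix.
  Rowan's payoff to Y: q·(-1) + (1−q)·5 = -6q + 5
  Rowan's payoff to X: q·1 + (1−q)·2 = -q + 2
  -6q + 5 = -q + 2  ⇒  -5q = -3  ⇒  q = 3/5.

q = 3/5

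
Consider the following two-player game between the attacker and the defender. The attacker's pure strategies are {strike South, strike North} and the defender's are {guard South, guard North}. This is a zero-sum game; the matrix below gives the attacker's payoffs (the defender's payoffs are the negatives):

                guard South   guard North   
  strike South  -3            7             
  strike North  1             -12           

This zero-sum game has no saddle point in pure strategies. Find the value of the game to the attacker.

v = -29/23

The defender's mix must leave the attacker indifferent between strike South and strike North.
  the attacker's payoff to strike South: q·(-3) + (1−q)·7 = -10q + 7
  the attacker's payoff to strike North: q·1 + (1−q)·(-12) = 13q - 12
  -10q + 7 = 13q - 12  ⇒  -23q = -19  ⇒  q = 19/23.
The value is the attacker's expected payoff against this mix (using strike South): (19/23)·(-3) + (4/23)·7 = -29/23.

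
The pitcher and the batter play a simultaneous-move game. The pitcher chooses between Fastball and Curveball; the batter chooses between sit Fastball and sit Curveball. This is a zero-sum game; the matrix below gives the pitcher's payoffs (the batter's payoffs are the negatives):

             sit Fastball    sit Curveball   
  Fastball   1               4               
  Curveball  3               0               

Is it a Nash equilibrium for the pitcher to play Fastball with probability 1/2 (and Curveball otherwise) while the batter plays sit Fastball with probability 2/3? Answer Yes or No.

Yes

Check the batter's indifference given the pitcher's mix p = 1/2:
  payoff from sit Fastball = -2; payoff from sit Curveball = -2 — equal.
Check the pitcher's indifference given the batter's mix q = 2/3:
  payoff from Fastball = 2; payoff from Curveball = 2 — equal.
Both players are indifferent, so neither can profitably deviate.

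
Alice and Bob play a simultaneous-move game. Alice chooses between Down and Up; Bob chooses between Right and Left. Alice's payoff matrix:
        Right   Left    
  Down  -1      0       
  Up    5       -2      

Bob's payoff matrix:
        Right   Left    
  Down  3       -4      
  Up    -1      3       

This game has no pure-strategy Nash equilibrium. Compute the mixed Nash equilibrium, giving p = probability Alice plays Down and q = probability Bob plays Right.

Alice's mix must leave Bob indifferent between Right and Left.
  Bob's payoff from Right: p·3 + (1−p)·(-1) = 4p - 1
  Bob's payoff from Left: p·(-4) + (1−p)·3 = -7p + 3
  4p - 1 = -7p + 3  ⇒  11p = 4  ⇒  p = 4/11.
In a mixed equilibrium Alice is indifferent between Down and Up; this condition fixes q.
  Alice's payoff to Down: q·(-1) + (1−q)·0 = -q
  Alice's payoff to Up: q·5 + (1−q)·(-2) = 7q - 2
  -q = 7q - 2  ⇒  -8q = -2  ⇒  q = 1/4.

p = 4/11, q = 1/4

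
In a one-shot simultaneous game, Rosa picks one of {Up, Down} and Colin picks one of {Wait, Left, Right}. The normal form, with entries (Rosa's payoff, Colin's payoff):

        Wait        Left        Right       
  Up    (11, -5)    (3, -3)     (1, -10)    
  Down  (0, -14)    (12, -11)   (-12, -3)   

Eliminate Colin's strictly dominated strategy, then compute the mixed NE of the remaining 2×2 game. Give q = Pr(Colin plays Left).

q = 13/22

Colin's strategy Wait is strictly dominated by Left: -3 > -5 and -11 > -14. Eliminate Wait.
For Rosa to be willing to mix, Rosa must be indifferent between Up and Down, which pins down Colin's mix.
  Rosa's payoff from Up: q·3 + (1−q)·1 = 2q + 1
  Rosa's payoff from Down: q·12 + (1−q)·(-12) = 24q - 12
  2q + 1 = 24q - 12  ⇒  -22q = -13  ⇒  q = 13/22.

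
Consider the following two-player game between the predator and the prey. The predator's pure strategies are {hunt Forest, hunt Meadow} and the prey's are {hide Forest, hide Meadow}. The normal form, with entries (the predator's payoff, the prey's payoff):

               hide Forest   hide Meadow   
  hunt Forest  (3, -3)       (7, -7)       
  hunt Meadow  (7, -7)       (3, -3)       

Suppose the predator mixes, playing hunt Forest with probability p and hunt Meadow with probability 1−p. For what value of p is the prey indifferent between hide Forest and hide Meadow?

Set the prey's expected payoff from hide Forest equal to that from hide Meadow:
  the prey's payoff from hide Forest: p·(-3) + (1−p)·(-7) = 4p - 7
  the prey's payoff from hide Meadow: p·(-7) + (1−p)·(-3) = -4p - 3
  4p - 7 = -4p - 3  ⇒  8p = 4  ⇒  p = 1/2.

p = 1/2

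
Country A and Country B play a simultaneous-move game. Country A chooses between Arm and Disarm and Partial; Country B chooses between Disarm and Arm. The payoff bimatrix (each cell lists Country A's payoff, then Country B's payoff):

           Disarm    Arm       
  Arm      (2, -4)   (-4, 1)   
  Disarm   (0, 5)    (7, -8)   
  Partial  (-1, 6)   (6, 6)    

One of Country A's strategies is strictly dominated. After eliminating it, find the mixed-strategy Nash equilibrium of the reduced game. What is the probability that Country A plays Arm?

Country A's strategy Partial is strictly dominated by Disarm: 0 > -1 and 7 > 6. Eliminate Partial.
In a mixed equilibrium Country B is indifferent between Disarm and Arm; this condition fixes p.
  Country B's payoff to Disarm: p·(-4) + (1−p)·5 = -9p + 5
  Country B's payoff to Arm: p·1 + (1−p)·(-8) = 9p - 8
  -9p + 5 = 9p - 8  ⇒  -18p = -13  ⇒  p = 13/18.

p = 13/18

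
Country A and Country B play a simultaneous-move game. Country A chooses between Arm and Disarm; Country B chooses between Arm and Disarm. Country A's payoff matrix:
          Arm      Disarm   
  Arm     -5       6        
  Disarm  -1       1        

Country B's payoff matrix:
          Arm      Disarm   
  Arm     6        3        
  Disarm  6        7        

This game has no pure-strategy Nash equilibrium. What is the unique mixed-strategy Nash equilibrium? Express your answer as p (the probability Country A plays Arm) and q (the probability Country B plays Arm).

p = 1/4, q = 5/9

Country B's indifference between Arm and Disarm determines Country A's mixing probability p:
  Country B's expected payoff from Arm: p·6 + (1−p)·6 = 6
  Country B's expected payoff from Disarm: p·3 + (1−p)·7 = -4p + 7
  6 = -4p + 7  ⇒  4p = 1  ⇒  p = 1/4.
Country B's mix must leave Country A indifferent between Arm and Disarm.
  Country A's payoff to Arm: q·(-5) + (1−q)·6 = -11q + 6
  Country A's payoff to Disarm: q·(-1) + (1−q)·1 = -2q + 1
  -11q + 6 = -2q + 1  ⇒  -9q = -5  ⇒  q = 5/9.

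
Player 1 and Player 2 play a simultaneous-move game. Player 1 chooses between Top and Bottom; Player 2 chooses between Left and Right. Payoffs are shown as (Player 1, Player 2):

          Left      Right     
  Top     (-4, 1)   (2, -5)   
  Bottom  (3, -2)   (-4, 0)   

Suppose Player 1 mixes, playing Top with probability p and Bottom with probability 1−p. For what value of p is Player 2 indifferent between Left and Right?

p = 1/4

For Player 2 to be willing to mix, Player 2 must be indifferent between Left and Right, which pins down Player 1's mix.
  Player 2's expected payoff from Left: p·1 + (1−p)·(-2) = 3p - 2
  Player 2's expected payoff from Right: p·(-5) + (1−p)·0 = -5p
  3p - 2 = -5p  ⇒  8p = 2  ⇒  p = 1/4.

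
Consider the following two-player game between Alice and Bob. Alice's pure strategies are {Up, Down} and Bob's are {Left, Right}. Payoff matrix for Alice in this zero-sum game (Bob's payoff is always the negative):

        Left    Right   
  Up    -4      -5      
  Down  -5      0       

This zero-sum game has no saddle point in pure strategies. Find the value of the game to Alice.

v = -25/6

Bob's mix must leave Alice indifferent between Up and Down.
  Alice's payoff from Up: q·(-4) + (1−q)·(-5) = q - 5
  Alice's payoff from Down: q·(-5) + (1−q)·0 = -5q
  q - 5 = -5q  ⇒  6q = 5  ⇒  q = 5/6.
The value is Alice's expected payoff against this mix (using Up): (5/6)·(-4) + (1/6)·(-5) = -25/6.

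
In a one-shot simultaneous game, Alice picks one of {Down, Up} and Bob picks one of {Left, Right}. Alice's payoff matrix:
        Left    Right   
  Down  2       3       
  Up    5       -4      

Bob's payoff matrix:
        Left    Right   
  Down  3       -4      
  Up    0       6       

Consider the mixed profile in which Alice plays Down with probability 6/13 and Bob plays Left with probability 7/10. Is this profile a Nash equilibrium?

Check Bob's indifference given Alice's mix p = 6/13:
  payoff from Left = 18/13; payoff from Right = 18/13 — equal.
Check Alice's indifference given Bob's mix q = 7/10:
  payoff from Down = 23/10; payoff from Up = 23/10 — equal.
Both players are indifferent, so neither can profitably deviate.

Yes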